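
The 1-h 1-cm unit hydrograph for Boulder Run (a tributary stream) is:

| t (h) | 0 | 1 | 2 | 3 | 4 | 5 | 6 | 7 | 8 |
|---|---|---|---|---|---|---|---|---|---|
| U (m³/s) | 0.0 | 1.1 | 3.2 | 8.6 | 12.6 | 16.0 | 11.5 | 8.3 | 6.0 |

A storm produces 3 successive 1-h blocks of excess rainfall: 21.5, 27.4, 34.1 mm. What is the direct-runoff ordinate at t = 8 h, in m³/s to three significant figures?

Q ≈ 74.9 m³/s

By discrete convolution, Q_j = Σ (P_i / 10 mm) · U_{j−i}.
At t = 8 h (j=8): Q = (21.5/10)·6.0 + (27.4/10)·8.3 + (34.1/10)·11.5 = 74.9 m³/s.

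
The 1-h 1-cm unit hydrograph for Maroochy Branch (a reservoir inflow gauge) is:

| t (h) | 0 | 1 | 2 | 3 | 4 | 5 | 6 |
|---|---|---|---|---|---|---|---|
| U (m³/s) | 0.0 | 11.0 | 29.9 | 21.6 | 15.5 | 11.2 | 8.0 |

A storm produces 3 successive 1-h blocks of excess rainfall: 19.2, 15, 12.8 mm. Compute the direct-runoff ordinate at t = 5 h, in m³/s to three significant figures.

Q ≈ 72.4 m³/s

By discrete convolution, Q_j = Σ (P_i / 10 mm) · U_{j−i}.
At t = 5 h (j=5): Q = (19.2/10)·11.2 + (15/10)·15.5 + (12.8/10)·21.6 = 72.4 m³/s.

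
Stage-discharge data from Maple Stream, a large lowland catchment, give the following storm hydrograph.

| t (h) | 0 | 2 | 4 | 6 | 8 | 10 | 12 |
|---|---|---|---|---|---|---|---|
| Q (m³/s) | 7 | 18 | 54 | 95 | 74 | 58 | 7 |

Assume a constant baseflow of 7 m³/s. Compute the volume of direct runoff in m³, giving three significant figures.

Direct-runoff ordinates (Q − Q_b): 0.0, 11.0, 47.0, 88.0, 67.0, 51.0, 0.0 m³/s.
ΣQ_DR = 264.0 m³/s.
With Δt = 2 h = 7200 s, V = ΣQ_DR · Δt = 264.0 × 7200 = 1.90 × 10^6 m³.

V ≈ 1.90 × 10^6 m³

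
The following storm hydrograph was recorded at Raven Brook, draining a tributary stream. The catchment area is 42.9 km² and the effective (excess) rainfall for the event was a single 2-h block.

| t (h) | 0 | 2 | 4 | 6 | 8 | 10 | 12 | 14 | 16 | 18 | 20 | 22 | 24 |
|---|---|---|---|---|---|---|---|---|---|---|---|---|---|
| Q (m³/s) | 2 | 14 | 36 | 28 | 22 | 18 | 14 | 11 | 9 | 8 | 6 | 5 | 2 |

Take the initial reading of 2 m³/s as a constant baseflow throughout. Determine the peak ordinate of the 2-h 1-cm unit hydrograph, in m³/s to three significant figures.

U_p ≈ 13.6 m³/s

Direct runoff: 0.0, 12.0, 34.0, 26.0, 20.0, 16.0, 12.0, 9.0, 7.0, 6.0, 4.0, 3.0, 0.0 m³/s; ΣQ_DR = 149.0 m³/s, peak = 34.0 m³/s.
Runoff depth d = ΣQ_DR·Δt / A = 149.0 × 7200 / (42.9 km²) = 25.01 mm.
The 1-cm UH is the DRH scaled by (10 mm)/d, so U_p = 34.0 × 10/25.01 = 13.6 m³/s.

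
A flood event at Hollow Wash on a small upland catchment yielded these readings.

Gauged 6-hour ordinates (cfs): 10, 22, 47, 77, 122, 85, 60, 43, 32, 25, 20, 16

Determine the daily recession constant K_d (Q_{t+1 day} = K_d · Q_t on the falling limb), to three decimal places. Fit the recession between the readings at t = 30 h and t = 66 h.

Between t = 30 h and t = 66 h the flow falls from 85 to 16 cfs over 6×6 h = 36 h.
Per-interval ratio K = (16/85)^(1/6) = 0.7570; K_d = K^(24/6) = 0.328.

K_d ≈ 0.328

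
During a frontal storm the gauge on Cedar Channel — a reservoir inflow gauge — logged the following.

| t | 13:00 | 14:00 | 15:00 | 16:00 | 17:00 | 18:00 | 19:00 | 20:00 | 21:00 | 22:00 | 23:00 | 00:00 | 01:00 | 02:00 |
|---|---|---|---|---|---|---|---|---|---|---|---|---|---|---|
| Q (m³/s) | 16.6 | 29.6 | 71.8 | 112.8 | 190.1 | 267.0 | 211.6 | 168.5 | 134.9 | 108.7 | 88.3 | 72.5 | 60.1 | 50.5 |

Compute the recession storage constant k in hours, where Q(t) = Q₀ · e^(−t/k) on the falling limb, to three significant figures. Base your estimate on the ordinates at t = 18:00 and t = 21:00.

k ≈ 4.39 h

On the falling limb, Q drops from 267.0 to 134.9 m³/s between t = 18:00 and t = 21:00 (Δt = 3 h).
k = −Δt / ln(Q₂/Q₁) = −3 / ln(134.9/267.0) = 4.39 h.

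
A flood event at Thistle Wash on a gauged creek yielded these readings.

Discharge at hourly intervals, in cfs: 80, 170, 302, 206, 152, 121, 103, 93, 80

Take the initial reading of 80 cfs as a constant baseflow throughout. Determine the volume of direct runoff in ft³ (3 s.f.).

V ≈ 2.11 × 10^6 ft³

Direct-runoff ordinates (Q − Q_b): 0.0, 90.0, 222.0, 126.0, 72.0, 41.0, 23.0, 13.0, 0.0 cfs.
ΣQ_DR = 587.0 cfs.
With Δt = 1 h = 3600 s, V = ΣQ_DR · Δt = 587.0 × 3600 = 2.11 × 10^6 ft³.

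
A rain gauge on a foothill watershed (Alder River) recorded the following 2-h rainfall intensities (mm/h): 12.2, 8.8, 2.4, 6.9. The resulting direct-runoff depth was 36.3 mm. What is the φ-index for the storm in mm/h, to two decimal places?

φ ≈ 3.25 mm/h

Only the 3 blocks with intensity above φ contribute runoff: 12.2, 8.8, 6.9 mm/h.
Σ(I−φ)·Δt = d  ⇒  (12.2+8.8+6.9 − 3φ)·2 = 36.3
φ = (27.90 − 36.3/2) / 3 = 3.25 mm/h.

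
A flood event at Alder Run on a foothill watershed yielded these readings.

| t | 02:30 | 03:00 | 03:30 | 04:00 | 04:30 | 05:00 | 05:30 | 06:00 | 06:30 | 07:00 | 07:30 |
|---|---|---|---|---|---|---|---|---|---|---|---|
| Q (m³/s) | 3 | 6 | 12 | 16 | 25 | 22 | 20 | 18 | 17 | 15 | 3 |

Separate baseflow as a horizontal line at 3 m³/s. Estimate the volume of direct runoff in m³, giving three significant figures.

V ≈ 2.23 × 10^5 m³

Direct-runoff ordinates (Q − Q_b): 0.0, 3.0, 9.0, 13.0, 22.0, 19.0, 17.0, 15.0, 14.0, 12.0, 0.0 m³/s.
ΣQ_DR = 124.0 m³/s.
With Δt = 0.5 h = 1800 s, V = ΣQ_DR · Δt = 124.0 × 1800 = 2.23 × 10^5 m³.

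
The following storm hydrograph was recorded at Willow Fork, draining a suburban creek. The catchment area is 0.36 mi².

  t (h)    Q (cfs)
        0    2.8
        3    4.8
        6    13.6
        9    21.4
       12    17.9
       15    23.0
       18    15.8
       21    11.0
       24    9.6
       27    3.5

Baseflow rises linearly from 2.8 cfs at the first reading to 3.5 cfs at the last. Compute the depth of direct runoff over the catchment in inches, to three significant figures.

Direct runoff: 0.00, 1.92, 10.64, 18.37, 14.79, 19.81, 12.53, 7.66, 6.18, 0.00 cfs; ΣQ_DR = 91.90 cfs.
V = ΣQ_DR · Δt = 91.90 × 10800 s = 9.925 × 10^5 ft³.
Over A = 0.36 mi², depth = V / A = 1.19 in.

d ≈ 1.19 in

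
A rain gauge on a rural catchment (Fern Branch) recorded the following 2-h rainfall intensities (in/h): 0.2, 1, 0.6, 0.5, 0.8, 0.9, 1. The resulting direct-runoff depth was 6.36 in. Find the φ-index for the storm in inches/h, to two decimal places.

φ ≈ 0.27 in/h

Only the 6 blocks with intensity above φ contribute runoff: 1, 0.6, 0.5, 0.8, 0.9, 1 in/h.
Σ(I−φ)·Δt = d  ⇒  (1+0.6+0.5+0.8+0.9+1 − 6φ)·2 = 6.36
φ = (4.800 − 6.36/2) / 6 = 0.27 in/h.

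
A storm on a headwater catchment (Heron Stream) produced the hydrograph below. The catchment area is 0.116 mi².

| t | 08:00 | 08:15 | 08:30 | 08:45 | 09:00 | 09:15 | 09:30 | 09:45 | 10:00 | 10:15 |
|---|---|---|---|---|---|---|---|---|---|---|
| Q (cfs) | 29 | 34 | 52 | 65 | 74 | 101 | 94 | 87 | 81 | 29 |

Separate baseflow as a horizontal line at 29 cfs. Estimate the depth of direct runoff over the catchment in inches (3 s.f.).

Direct runoff: 0.0, 5.0, 23.0, 36.0, 45.0, 72.0, 65.0, 58.0, 52.0, 0.0 cfs; ΣQ_DR = 356.0 cfs.
V = ΣQ_DR · Δt = 356.0 × 900 s = 3.204 × 10^5 ft³.
Over A = 0.116 mi², depth = V / A = 1.19 in.

d ≈ 1.19 in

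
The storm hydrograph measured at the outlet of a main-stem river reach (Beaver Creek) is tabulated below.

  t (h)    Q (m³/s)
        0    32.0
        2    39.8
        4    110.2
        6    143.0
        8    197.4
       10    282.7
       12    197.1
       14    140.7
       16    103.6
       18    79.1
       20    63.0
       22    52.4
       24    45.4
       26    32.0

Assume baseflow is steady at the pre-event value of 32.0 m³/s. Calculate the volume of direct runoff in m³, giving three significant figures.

V ≈ 7.71 × 10^6 m³

Direct-runoff ordinates (Q − Q_b): 0.0, 7.8, 78.2, 111.0, 165.4, 250.7, 165.1, 108.7, 71.6, 47.1, 31.0, 20.4, 13.4, 0.0 m³/s.
ΣQ_DR = 1070 m³/s.
With Δt = 2 h = 7200 s, V = ΣQ_DR · Δt = 1070 × 7200 = 7.71 × 10^6 m³.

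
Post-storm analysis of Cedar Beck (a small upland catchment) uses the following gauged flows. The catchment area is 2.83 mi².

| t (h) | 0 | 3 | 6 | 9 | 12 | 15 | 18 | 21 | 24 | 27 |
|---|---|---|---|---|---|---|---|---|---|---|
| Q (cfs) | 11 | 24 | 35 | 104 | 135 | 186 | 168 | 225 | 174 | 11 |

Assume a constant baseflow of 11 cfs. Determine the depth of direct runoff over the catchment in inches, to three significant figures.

Direct runoff: 0.0, 13.0, 24.0, 93.0, 124.0, 175.0, 157.0, 214.0, 163.0, 0.0 cfs; ΣQ_DR = 963.0 cfs.
V = ΣQ_DR · Δt = 963.0 × 10800 s = 1.040 × 10^7 ft³.
Over A = 2.83 mi², depth = V / A = 1.58 in.

d ≈ 1.58 in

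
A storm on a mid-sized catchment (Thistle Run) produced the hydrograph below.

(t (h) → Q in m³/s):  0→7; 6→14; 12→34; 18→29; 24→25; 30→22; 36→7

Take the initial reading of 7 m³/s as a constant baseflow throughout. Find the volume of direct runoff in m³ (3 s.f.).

Direct-runoff ordinates (Q − Q_b): 0.0, 7.0, 27.0, 22.0, 18.0, 15.0, 0.0 m³/s.
ΣQ_DR = 89.00 m³/s.
With Δt = 6 h = 21600 s, V = ΣQ_DR · Δt = 89.00 × 21600 = 1.92 × 10^6 m³.

V ≈ 1.92 × 10^6 m³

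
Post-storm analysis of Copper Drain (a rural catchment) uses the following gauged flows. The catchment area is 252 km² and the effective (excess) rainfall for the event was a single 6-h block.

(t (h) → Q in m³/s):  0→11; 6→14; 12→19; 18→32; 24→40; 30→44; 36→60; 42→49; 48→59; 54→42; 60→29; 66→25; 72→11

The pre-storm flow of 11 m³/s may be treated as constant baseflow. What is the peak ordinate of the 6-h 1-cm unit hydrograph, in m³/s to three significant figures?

U_p ≈ 19.6 m³/s

Direct runoff: 0.0, 3.0, 8.0, 21.0, 29.0, 33.0, 49.0, 38.0, 48.0, 31.0, 18.0, 14.0, 0.0 m³/s; ΣQ_DR = 292.0 m³/s, peak = 49.0 m³/s.
Runoff depth d = ΣQ_DR·Δt / A = 292.0 × 21600 / (252 km²) = 25.03 mm.
The 1-cm UH is the DRH scaled by (10 mm)/d, so U_p = 49.0 × 10/25.03 = 19.6 m³/s.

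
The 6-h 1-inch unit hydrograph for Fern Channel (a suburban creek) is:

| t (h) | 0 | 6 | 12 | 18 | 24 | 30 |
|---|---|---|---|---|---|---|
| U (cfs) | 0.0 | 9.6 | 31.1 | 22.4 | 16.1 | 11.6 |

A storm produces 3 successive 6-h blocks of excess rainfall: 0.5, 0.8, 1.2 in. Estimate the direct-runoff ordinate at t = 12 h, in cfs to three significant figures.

By discrete convolution, Q_j = Σ (P_i / 1 in) · U_{j−i}.
At t = 12 h (j=2): Q = (0.5/1)·31.1 + (0.8/1)·9.6 + (1.2/1)·0.0 = 23.2 cfs.

Q ≈ 23.2 cfs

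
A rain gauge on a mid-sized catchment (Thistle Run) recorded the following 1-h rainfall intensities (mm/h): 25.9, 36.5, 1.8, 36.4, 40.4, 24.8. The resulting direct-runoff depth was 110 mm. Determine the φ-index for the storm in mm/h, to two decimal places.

Only the 5 blocks with intensity above φ contribute runoff: 25.9, 36.5, 36.4, 40.4, 24.8 mm/h.
Σ(I−φ)·Δt = d  ⇒  (25.9+36.5+36.4+40.4+24.8 − 5φ)·1 = 110
φ = (164.0 − 110/1) / 5 = 10.80 mm/h.

φ ≈ 10.80 mm/h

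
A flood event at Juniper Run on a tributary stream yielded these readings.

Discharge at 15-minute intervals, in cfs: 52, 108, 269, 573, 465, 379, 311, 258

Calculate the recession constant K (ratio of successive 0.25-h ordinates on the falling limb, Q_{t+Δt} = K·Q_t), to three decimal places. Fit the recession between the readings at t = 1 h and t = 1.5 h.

Using the recession-limb readings at t = 1 h and t = 1.5 h: Q falls from 465 to 311 cfs over 2 intervals.
K = (Q₂/Q₁)^(1/2) = (311/465)^(1/2) = 0.818.

K ≈ 0.818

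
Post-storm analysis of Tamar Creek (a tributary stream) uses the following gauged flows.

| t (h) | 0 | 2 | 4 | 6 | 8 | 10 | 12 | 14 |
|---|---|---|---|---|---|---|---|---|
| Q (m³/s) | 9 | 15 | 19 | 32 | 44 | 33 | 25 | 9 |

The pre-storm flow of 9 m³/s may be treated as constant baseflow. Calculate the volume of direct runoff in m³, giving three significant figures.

Direct-runoff ordinates (Q − Q_b): 0.0, 6.0, 10.0, 23.0, 35.0, 24.0, 16.0, 0.0 m³/s.
ΣQ_DR = 114.0 m³/s.
With Δt = 2 h = 7200 s, V = ΣQ_DR · Δt = 114.0 × 7200 = 8.21 × 10^5 m³.

V ≈ 8.21 × 10^5 m³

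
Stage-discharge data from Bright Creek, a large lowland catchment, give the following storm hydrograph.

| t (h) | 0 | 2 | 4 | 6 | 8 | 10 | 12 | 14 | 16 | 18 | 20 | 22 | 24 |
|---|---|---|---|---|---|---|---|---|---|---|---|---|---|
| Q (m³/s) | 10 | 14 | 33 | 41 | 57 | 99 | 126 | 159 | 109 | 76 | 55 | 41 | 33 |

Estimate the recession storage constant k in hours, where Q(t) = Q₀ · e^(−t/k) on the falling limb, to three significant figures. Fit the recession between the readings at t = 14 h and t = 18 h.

On the falling limb, Q drops from 159 to 76 m³/s between t = 14 h and t = 18 h (Δt = 4 h).
k = −Δt / ln(Q₂/Q₁) = −4 / ln(76/159) = 5.42 h.

k ≈ 5.42 h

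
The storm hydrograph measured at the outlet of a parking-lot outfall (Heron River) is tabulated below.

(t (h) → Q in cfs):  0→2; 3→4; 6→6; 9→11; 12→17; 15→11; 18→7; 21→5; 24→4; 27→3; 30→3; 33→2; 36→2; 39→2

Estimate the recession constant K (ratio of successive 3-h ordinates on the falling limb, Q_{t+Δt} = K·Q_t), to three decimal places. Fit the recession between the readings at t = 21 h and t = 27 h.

K ≈ 0.775

Using the recession-limb readings at t = 21 h and t = 27 h: Q falls from 5 to 3 cfs over 2 intervals.
K = (Q₂/Q₁)^(1/2) = (3/5)^(1/2) = 0.775.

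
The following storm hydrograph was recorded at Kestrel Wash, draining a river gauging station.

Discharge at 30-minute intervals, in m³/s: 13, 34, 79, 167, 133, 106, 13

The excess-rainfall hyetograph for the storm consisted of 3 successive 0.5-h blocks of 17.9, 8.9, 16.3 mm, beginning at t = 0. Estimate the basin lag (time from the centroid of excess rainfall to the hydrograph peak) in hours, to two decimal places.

Centroid of excess rainfall: t_c = Σ P_i·t̄_i / ΣP_i = 0.7314 h (block centres at 0.25, 0.75, 1.25 h).
Hydrograph peak occurs at t = 1.5 h, so basin lag t_L = 1.5 − 0.7314 = 0.77 h.

t_L ≈ 0.77 h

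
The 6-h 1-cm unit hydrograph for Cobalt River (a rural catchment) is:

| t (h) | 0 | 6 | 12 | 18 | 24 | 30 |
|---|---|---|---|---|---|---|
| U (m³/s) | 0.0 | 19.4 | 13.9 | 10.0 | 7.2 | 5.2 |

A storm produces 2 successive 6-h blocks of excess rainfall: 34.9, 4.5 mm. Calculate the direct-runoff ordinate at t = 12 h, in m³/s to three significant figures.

By discrete convolution, Q_j = Σ (P_i / 10 mm) · U_{j−i}.
At t = 12 h (j=2): Q = (34.9/10)·13.9 + (4.5/10)·19.4 = 57.2 m³/s.

Q ≈ 57.2 m³/s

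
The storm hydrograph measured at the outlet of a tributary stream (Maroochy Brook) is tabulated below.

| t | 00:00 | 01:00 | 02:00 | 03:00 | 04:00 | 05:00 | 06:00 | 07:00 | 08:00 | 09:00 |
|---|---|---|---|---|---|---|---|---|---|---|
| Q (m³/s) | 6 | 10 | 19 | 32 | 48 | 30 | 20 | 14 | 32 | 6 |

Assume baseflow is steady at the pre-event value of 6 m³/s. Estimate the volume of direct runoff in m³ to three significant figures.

V ≈ 5.65 × 10^5 m³

Direct-runoff ordinates (Q − Q_b): 0.0, 4.0, 13.0, 26.0, 42.0, 24.0, 14.0, 8.0, 26.0, 0.0 m³/s.
ΣQ_DR = 157.0 m³/s.
With Δt = 1 h = 3600 s, V = ΣQ_DR · Δt = 157.0 × 3600 = 5.65 × 10^5 m³.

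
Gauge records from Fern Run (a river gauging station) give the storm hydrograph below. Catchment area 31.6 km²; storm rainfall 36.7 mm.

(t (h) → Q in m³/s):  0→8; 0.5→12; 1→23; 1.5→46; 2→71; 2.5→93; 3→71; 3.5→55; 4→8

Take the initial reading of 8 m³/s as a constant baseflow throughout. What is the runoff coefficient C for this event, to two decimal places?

C ≈ 0.49

ΣQ_DR = 315.0 m³/s; V = ΣQ_DR·Δt = 5.670 × 10^5 m³.
Runoff depth d = V / A = 17.94 mm.
C = d / P = 17.94 / 36.7 = 0.49.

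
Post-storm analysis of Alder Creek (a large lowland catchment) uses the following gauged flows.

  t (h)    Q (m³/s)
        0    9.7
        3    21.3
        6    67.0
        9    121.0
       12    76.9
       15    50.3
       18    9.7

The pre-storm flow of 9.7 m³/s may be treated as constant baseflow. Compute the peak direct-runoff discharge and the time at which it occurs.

Subtracting baseflow gives direct-runoff ordinates: 0.0, 11.6, 57.3, 111.3, 67.2, 40.6, 0.0 m³/s.
The maximum is 111.3 m³/s, occurring at the reading for t = 9 h.

Q_p = 111.3 m³/s at t = 9 h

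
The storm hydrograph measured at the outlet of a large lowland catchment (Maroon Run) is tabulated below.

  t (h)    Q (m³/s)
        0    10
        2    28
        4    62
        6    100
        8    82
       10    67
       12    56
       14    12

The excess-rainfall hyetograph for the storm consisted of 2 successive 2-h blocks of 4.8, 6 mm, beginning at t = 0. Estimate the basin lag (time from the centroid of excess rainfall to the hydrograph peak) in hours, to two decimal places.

t_L ≈ 3.89 h

Centroid of excess rainfall: t_c = Σ P_i·t̄_i / ΣP_i = 2.1111 h (block centres at 1, 3 h).
Hydrograph peak occurs at t = 6 h, so basin lag t_L = 6 − 2.1111 = 3.89 h.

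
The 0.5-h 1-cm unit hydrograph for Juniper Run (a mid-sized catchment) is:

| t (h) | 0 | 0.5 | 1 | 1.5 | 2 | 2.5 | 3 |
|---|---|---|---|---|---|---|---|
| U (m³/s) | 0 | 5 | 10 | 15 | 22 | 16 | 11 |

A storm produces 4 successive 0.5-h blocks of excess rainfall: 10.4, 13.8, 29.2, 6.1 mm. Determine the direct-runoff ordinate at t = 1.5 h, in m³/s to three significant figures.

By discrete convolution, Q_j = Σ (P_i / 10 mm) · U_{j−i}.
At t = 1.5 h (j=3): Q = (10.4/10)·15 + (13.8/10)·10 + (29.2/10)·5 + (6.1/10)·0 = 44.0 m³/s.

Q ≈ 44.0 m³/s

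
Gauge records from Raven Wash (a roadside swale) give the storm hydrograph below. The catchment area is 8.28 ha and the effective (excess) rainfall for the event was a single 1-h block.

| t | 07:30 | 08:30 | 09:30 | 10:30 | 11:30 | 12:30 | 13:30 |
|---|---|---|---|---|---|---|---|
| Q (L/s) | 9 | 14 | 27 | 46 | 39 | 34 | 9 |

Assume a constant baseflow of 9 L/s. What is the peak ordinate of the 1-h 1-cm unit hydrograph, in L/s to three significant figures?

U_p ≈ 74.0 L/s

Direct runoff: 0.0, 5.0, 18.0, 37.0, 30.0, 25.0, 0.0 L/s; ΣQ_DR = 115.0 L/s, peak = 37.0 L/s.
Runoff depth d = ΣQ_DR·Δt / A = 115.0 × 3600 / (8.28 ha) = 5.000 mm.
The 1-cm UH is the DRH scaled by (10 mm)/d, so U_p = 37.0 × 10/5.000 = 74.0 L/s.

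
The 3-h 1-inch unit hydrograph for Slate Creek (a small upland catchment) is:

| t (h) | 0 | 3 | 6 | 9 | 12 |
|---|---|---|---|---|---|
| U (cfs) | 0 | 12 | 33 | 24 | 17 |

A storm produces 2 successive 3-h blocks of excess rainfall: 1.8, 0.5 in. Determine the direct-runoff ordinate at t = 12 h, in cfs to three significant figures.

By discrete convolution, Q_j = Σ (P_i / 1 in) · U_{j−i}.
At t = 12 h (j=4): Q = (1.8/1)·17 + (0.5/1)·24 = 42.6 cfs.

Q ≈ 42.6 cfs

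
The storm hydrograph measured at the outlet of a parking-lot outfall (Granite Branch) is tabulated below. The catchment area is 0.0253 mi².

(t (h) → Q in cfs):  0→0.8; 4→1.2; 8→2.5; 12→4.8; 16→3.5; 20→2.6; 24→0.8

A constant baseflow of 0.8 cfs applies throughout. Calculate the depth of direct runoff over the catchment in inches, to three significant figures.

Direct runoff: 0.0, 0.4, 1.7, 4.0, 2.7, 1.8, 0.0 cfs; ΣQ_DR = 10.60 cfs.
V = ΣQ_DR · Δt = 10.60 × 14400 s = 1.526 × 10^5 ft³.
Over A = 0.0253 mi², depth = V / A = 2.60 in.

d ≈ 2.60 in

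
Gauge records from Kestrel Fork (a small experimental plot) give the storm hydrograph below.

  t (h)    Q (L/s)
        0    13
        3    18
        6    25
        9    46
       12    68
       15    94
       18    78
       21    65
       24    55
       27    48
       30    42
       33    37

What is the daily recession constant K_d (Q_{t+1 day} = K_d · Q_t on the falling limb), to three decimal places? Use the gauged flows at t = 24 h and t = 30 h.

K_d ≈ 0.340

Between t = 24 h and t = 30 h the flow falls from 55 to 42 L/s over 2×3 h = 6 h.
Per-interval ratio K = (42/55)^(1/2) = 0.8739; K_d = K^(24/3) = 0.340.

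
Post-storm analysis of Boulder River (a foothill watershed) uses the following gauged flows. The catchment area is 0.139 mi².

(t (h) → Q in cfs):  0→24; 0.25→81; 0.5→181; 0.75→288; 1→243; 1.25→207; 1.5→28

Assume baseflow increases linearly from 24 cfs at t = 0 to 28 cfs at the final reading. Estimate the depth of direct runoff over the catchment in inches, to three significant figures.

d ≈ 2.42 in

Direct runoff: 0.00, 56.33, 155.67, 262.00, 216.33, 179.67, 0.00 cfs; ΣQ_DR = 870.0 cfs.
V = ΣQ_DR · Δt = 870.0 × 900 s = 7.830 × 10^5 ft³.
Over A = 0.139 mi², depth = V / A = 2.42 in.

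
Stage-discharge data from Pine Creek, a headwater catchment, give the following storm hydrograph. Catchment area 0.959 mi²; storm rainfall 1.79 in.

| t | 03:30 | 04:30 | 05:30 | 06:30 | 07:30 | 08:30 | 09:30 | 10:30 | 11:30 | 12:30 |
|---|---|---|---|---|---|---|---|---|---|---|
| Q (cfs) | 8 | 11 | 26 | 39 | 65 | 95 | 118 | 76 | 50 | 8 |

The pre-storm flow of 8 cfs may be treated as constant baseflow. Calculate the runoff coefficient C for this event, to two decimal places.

ΣQ_DR = 416.0 cfs; V = ΣQ_DR·Δt = 1.498 × 10^6 ft³.
Runoff depth d = V / A = 0.6722 in.
C = d / P = 0.6722 / 1.79 = 0.38.

C ≈ 0.38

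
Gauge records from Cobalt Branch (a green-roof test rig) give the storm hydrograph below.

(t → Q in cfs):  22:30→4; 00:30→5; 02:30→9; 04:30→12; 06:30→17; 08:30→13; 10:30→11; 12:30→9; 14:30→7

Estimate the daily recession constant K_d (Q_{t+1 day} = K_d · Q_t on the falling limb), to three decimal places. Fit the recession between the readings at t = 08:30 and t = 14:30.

K_d ≈ 0.084

Between t = 08:30 and t = 14:30 the flow falls from 13 to 7 cfs over 3×2 h = 6 h.
Per-interval ratio K = (7/13)^(1/3) = 0.8136; K_d = K^(24/2) = 0.084.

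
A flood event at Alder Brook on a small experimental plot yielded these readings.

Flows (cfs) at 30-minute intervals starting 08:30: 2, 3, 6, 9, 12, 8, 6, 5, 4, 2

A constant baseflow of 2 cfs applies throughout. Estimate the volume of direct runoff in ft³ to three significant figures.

V ≈ 66600 ft³

Direct-runoff ordinates (Q − Q_b): 0.0, 1.0, 4.0, 7.0, 10.0, 6.0, 4.0, 3.0, 2.0, 0.0 cfs.
ΣQ_DR = 37.00 cfs.
With Δt = 0.5 h = 1800 s, V = ΣQ_DR · Δt = 37.00 × 1800 = 66600 ft³.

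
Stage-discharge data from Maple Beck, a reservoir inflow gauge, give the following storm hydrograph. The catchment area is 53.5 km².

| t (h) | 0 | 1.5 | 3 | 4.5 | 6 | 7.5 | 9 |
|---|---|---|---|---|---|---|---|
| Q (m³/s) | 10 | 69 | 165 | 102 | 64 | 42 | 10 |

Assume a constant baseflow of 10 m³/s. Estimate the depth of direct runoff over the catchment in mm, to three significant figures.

d ≈ 39.6 mm

Direct runoff: 0.0, 59.0, 155.0, 92.0, 54.0, 32.0, 0.0 m³/s; ΣQ_DR = 392.0 m³/s.
V = ΣQ_DR · Δt = 392.0 × 5400 s = 2.117 × 10^6 m³.
Over A = 53.5 km², depth = V / A = 39.6 mm.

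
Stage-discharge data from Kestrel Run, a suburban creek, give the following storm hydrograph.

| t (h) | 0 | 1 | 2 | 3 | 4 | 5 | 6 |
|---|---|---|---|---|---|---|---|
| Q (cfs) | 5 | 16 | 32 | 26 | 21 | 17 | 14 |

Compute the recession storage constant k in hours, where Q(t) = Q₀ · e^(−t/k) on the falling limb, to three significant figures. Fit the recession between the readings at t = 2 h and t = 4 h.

k ≈ 4.75 h

On the falling limb, Q drops from 32 to 21 cfs between t = 2 h and t = 4 h (Δt = 2 h).
k = −Δt / ln(Q₂/Q₁) = −2 / ln(21/32) = 4.75 h.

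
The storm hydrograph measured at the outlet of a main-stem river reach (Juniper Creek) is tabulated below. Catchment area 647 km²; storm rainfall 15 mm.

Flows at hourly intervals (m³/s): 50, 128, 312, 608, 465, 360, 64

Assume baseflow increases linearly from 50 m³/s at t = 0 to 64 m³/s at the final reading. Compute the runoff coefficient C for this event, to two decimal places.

ΣQ_DR = 1588 m³/s; V = ΣQ_DR·Δt = 5.717 × 10^6 m³.
Runoff depth d = V / A = 8.836 mm.
C = d / P = 8.836 / 15 = 0.59.

C ≈ 0.59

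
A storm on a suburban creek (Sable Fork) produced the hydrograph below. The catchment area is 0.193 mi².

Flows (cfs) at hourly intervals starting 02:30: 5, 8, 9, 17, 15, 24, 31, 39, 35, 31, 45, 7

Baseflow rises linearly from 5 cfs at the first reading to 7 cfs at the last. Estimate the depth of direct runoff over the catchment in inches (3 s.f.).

d ≈ 1.56 in

Direct runoff: 0.00, 2.82, 3.64, 11.45, 9.27, 18.09, 24.91, 32.73, 28.55, 24.36, 38.18, 0.00 cfs; ΣQ_DR = 194.0 cfs.
V = ΣQ_DR · Δt = 194.0 × 3600 s = 6.984 × 10^5 ft³.
Over A = 0.193 mi², depth = V / A = 1.56 in.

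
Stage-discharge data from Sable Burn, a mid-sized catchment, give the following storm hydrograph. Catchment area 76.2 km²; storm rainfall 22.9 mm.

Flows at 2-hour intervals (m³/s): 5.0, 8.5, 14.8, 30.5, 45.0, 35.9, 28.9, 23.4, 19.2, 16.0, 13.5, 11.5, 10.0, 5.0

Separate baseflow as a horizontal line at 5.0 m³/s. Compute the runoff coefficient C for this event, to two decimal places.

ΣQ_DR = 197.2 m³/s; V = ΣQ_DR·Δt = 1.420 × 10^6 m³.
Runoff depth d = V / A = 18.63 mm.
C = d / P = 18.63 / 22.9 = 0.81.

C ≈ 0.81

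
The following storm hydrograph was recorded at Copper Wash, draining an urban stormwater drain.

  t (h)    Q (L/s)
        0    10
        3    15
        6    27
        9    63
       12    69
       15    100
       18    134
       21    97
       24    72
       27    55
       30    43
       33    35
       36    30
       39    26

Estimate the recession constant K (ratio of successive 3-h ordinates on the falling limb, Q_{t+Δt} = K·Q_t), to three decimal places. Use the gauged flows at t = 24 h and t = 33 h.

Using the recession-limb readings at t = 24 h and t = 33 h: Q falls from 72 to 35 L/s over 3 intervals.
K = (Q₂/Q₁)^(1/3) = (35/72)^(1/3) = 0.786.

K ≈ 0.786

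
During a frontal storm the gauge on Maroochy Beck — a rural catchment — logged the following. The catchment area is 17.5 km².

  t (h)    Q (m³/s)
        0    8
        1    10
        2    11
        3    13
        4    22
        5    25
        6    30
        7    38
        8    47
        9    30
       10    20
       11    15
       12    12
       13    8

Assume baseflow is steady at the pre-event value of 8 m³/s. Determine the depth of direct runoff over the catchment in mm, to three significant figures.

Direct runoff: 0.0, 2.0, 3.0, 5.0, 14.0, 17.0, 22.0, 30.0, 39.0, 22.0, 12.0, 7.0, 4.0, 0.0 m³/s; ΣQ_DR = 177.0 m³/s.
V = ΣQ_DR · Δt = 177.0 × 3600 s = 6.372 × 10^5 m³.
Over A = 17.5 km², depth = V / A = 36.4 mm.

d ≈ 36.4 mm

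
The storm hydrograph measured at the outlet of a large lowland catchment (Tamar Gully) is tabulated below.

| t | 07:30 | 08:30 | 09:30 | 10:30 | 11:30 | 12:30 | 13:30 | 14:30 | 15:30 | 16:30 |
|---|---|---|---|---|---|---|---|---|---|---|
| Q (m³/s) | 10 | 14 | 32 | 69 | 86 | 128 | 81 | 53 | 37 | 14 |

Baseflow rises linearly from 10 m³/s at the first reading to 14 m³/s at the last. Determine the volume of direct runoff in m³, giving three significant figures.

Direct-runoff ordinates (Q − Q_b): 0.00, 3.56, 21.11, 57.67, 74.22, 115.78, 68.33, 39.89, 23.44, 0.00 m³/s.
ΣQ_DR = 404.0 m³/s.
With Δt = 1 h = 3600 s, V = ΣQ_DR · Δt = 404.0 × 3600 = 1.45 × 10^6 m³.

V ≈ 1.45 × 10^6 m³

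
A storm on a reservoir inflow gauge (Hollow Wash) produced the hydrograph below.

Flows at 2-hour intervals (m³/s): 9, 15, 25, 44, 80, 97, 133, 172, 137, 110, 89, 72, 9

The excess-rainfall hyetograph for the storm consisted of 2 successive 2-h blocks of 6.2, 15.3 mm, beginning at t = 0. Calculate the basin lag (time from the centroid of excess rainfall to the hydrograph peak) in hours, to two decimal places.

t_L ≈ 11.58 h

Centroid of excess rainfall: t_c = Σ P_i·t̄_i / ΣP_i = 2.4233 h (block centres at 1, 3 h).
Hydrograph peak occurs at t = 14 h, so basin lag t_L = 14 − 2.4233 = 11.58 h.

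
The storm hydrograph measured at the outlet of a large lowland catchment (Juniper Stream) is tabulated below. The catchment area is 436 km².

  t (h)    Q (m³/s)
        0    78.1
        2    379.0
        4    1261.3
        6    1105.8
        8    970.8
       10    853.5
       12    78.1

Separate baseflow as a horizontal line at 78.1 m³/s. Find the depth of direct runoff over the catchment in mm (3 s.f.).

Direct runoff: 0.0, 300.9, 1183.2, 1027.7, 892.7, 775.4, 0.0 m³/s; ΣQ_DR = 4180 m³/s.
V = ΣQ_DR · Δt = 4180 × 7200 s = 3.010 × 10^7 m³.
Over A = 436 km², depth = V / A = 69.0 mm.

d ≈ 69.0 mm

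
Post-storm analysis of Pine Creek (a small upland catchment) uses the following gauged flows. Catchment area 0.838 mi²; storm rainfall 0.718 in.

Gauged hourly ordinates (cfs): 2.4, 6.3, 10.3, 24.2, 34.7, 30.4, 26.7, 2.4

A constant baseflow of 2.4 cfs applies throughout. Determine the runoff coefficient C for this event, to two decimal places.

C ≈ 0.30

ΣQ_DR = 118.2 cfs; V = ΣQ_DR·Δt = 4.255 × 10^5 ft³.
Runoff depth d = V / A = 0.2186 in.
C = d / P = 0.2186 / 0.718 = 0.30.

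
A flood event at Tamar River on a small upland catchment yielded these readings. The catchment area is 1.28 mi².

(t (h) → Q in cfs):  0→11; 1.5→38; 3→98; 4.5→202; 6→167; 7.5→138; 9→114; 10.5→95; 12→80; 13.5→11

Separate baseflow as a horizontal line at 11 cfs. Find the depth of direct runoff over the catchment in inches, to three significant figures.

Direct runoff: 0.0, 27.0, 87.0, 191.0, 156.0, 127.0, 103.0, 84.0, 69.0, 0.0 cfs; ΣQ_DR = 844.0 cfs.
V = ΣQ_DR · Δt = 844.0 × 5400 s = 4.558 × 10^6 ft³.
Over A = 1.28 mi², depth = V / A = 1.53 in.

d ≈ 1.53 in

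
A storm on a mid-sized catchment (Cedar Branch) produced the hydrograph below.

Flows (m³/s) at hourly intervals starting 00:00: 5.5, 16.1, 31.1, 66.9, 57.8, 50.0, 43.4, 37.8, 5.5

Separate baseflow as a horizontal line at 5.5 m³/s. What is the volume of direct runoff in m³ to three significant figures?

V ≈ 9.53 × 10^5 m³

Direct-runoff ordinates (Q − Q_b): 0.0, 10.6, 25.6, 61.4, 52.3, 44.5, 37.9, 32.3, 0.0 m³/s.
ΣQ_DR = 264.6 m³/s.
With Δt = 1 h = 3600 s, V = ΣQ_DR · Δt = 264.6 × 3600 = 9.53 × 10^5 m³.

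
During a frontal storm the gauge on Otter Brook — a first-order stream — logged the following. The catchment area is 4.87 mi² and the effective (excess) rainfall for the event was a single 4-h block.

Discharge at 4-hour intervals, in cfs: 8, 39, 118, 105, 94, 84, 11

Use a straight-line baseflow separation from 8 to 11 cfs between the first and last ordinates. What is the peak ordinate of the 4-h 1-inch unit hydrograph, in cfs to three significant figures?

Direct runoff: 0.00, 30.50, 109.00, 95.50, 84.00, 73.50, 0.00 cfs; ΣQ_DR = 392.5 cfs, peak = 109.00 cfs.
Runoff depth d = ΣQ_DR·Δt / A = 392.5 × 14400 / (4.87 mi²) = 0.4996 in.
The 1-inch UH is the DRH scaled by (1 in)/d, so U_p = 109.00 × 1/0.4996 = 218 cfs.

U_p ≈ 218 cfs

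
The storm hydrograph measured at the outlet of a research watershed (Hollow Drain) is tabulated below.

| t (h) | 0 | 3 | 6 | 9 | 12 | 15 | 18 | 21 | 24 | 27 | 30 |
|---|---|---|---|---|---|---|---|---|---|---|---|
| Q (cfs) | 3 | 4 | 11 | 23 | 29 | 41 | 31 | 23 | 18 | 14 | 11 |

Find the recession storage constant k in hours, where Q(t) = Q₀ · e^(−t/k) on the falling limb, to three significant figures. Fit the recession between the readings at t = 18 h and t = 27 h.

On the falling limb, Q drops from 31 to 14 cfs between t = 18 h and t = 27 h (Δt = 9 h).
k = −Δt / ln(Q₂/Q₁) = −9 / ln(14/31) = 11.3 h.

k ≈ 11.3 h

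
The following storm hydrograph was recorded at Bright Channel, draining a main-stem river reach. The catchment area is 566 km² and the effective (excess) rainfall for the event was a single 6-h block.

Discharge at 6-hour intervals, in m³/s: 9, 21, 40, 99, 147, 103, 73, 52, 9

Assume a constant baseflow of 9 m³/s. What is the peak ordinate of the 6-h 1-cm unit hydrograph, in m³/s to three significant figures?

U_p ≈ 76.6 m³/s

Direct runoff: 0.0, 12.0, 31.0, 90.0, 138.0, 94.0, 64.0, 43.0, 0.0 m³/s; ΣQ_DR = 472.0 m³/s, peak = 138.0 m³/s.
Runoff depth d = ΣQ_DR·Δt / A = 472.0 × 21600 / (566 km²) = 18.01 mm.
The 1-cm UH is the DRH scaled by (10 mm)/d, so U_p = 138.0 × 10/18.01 = 76.6 m³/s.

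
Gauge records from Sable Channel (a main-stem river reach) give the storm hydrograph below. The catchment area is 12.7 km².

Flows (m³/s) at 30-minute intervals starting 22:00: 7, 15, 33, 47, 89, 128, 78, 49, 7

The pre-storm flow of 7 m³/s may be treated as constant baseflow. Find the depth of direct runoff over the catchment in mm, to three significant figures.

d ≈ 55.3 mm

Direct runoff: 0.0, 8.0, 26.0, 40.0, 82.0, 121.0, 71.0, 42.0, 0.0 m³/s; ΣQ_DR = 390.0 m³/s.
V = ΣQ_DR · Δt = 390.0 × 1800 s = 7.020 × 10^5 m³.
Over A = 12.7 km², depth = V / A = 55.3 mm.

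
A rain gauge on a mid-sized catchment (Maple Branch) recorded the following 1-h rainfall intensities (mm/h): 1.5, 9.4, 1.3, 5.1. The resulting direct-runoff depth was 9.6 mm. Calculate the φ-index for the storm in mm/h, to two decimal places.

Only the 2 blocks with intensity above φ contribute runoff: 9.4, 5.1 mm/h.
Σ(I−φ)·Δt = d  ⇒  (9.4+5.1 − 2φ)·1 = 9.6
φ = (14.50 − 9.6/1) / 2 = 2.45 mm/h.

φ ≈ 2.45 mm/h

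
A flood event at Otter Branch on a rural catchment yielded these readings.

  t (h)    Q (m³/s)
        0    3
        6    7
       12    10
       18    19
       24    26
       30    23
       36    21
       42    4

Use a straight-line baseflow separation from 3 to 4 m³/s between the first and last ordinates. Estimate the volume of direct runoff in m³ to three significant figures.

Direct-runoff ordinates (Q − Q_b): 0.00, 3.86, 6.71, 15.57, 22.43, 19.29, 17.14, 0.00 m³/s.
ΣQ_DR = 85.00 m³/s.
With Δt = 6 h = 21600 s, V = ΣQ_DR · Δt = 85.00 × 21600 = 1.84 × 10^6 m³.

V ≈ 1.84 × 10^6 m³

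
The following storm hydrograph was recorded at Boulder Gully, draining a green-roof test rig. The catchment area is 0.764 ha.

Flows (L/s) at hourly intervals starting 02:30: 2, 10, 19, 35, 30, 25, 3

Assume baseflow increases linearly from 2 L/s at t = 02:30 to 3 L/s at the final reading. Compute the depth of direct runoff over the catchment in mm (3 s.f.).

d ≈ 50.2 mm

Direct runoff: 0.00, 7.83, 16.67, 32.50, 27.33, 22.17, 0.00 L/s; ΣQ_DR = 106.5 L/s.
V = ΣQ_DR · Δt = 106.5 × 3600 s = 3.834 × 10^5 L.
Over A = 0.764 ha, depth = V / A = 50.2 mm.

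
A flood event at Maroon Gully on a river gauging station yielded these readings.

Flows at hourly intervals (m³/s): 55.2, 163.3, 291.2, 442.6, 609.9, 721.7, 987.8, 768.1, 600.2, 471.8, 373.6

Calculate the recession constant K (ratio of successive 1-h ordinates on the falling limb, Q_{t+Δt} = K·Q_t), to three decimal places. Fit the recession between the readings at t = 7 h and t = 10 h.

K ≈ 0.786

Using the recession-limb readings at t = 7 h and t = 10 h: Q falls from 768.1 to 373.6 m³/s over 3 intervals.
K = (Q₂/Q₁)^(1/3) = (373.6/768.1)^(1/3) = 0.786.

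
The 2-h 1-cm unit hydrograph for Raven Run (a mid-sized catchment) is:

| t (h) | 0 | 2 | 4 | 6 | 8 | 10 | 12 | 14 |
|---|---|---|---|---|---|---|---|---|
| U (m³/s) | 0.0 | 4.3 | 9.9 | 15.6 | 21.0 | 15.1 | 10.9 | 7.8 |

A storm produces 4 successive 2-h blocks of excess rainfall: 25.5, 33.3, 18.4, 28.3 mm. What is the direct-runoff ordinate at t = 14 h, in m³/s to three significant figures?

By discrete convolution, Q_j = Σ (P_i / 10 mm) · U_{j−i}.
At t = 14 h (j=7): Q = (25.5/10)·7.8 + (33.3/10)·10.9 + (18.4/10)·15.1 + (28.3/10)·21.0 = 143 m³/s.

Q ≈ 143 m³/s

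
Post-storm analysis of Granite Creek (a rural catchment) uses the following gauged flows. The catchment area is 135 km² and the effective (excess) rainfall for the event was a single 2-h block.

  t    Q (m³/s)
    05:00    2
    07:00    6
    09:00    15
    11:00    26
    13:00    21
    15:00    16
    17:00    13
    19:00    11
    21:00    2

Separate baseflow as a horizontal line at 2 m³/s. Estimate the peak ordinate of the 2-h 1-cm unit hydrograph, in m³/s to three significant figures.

Direct runoff: 0.0, 4.0, 13.0, 24.0, 19.0, 14.0, 11.0, 9.0, 0.0 m³/s; ΣQ_DR = 94.00 m³/s, peak = 24.0 m³/s.
Runoff depth d = ΣQ_DR·Δt / A = 94.00 × 7200 / (135 km²) = 5.013 mm.
The 1-cm UH is the DRH scaled by (10 mm)/d, so U_p = 24.0 × 10/5.013 = 47.9 m³/s.

U_p ≈ 47.9 m³/s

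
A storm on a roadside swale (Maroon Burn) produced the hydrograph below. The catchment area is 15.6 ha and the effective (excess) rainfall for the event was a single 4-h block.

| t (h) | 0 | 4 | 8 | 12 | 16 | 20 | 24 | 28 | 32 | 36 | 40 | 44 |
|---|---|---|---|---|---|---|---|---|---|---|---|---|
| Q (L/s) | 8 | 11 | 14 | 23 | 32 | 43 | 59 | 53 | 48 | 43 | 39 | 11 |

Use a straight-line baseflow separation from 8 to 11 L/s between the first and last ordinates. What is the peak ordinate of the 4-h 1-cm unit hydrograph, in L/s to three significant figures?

U_p ≈ 19.8 L/s

Direct runoff: 0.00, 2.73, 5.45, 14.18, 22.91, 33.64, 49.36, 43.09, 37.82, 32.55, 28.27, 0.00 L/s; ΣQ_DR = 270.0 L/s, peak = 49.36 L/s.
Runoff depth d = ΣQ_DR·Δt / A = 270.0 × 14400 / (15.6 ha) = 24.92 mm.
The 1-cm UH is the DRH scaled by (10 mm)/d, so U_p = 49.36 × 10/24.92 = 19.8 L/s.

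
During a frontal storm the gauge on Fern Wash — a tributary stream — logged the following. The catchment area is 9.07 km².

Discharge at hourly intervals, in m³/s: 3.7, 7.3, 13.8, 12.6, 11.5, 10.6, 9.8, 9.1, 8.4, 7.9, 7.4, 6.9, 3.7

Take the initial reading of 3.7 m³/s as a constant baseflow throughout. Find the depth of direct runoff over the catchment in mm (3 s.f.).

d ≈ 25.6 mm

Direct runoff: 0.0, 3.6, 10.1, 8.9, 7.8, 6.9, 6.1, 5.4, 4.7, 4.2, 3.7, 3.2, 0.0 m³/s; ΣQ_DR = 64.60 m³/s.
V = ΣQ_DR · Δt = 64.60 × 3600 s = 2.326 × 10^5 m³.
Over A = 9.07 km², depth = V / A = 25.6 mm.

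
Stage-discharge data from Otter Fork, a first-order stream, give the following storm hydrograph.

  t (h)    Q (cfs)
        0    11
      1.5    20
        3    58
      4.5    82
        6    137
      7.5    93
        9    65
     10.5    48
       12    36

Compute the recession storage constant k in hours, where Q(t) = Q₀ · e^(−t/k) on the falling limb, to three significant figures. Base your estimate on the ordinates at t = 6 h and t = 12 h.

On the falling limb, Q drops from 137 to 36 cfs between t = 6 h and t = 12 h (Δt = 6 h).
k = −Δt / ln(Q₂/Q₁) = −6 / ln(36/137) = 4.49 h.

k ≈ 4.49 h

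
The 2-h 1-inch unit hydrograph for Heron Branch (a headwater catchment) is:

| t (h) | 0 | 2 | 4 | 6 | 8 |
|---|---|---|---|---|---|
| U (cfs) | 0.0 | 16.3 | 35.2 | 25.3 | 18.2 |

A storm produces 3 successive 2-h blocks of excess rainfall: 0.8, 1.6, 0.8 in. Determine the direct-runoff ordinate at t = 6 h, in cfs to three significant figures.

By discrete convolution, Q_j = Σ (P_i / 1 in) · U_{j−i}.
At t = 6 h (j=3): Q = (0.8/1)·25.3 + (1.6/1)·35.2 + (0.8/1)·16.3 = 89.6 cfs.

Q ≈ 89.6 cfs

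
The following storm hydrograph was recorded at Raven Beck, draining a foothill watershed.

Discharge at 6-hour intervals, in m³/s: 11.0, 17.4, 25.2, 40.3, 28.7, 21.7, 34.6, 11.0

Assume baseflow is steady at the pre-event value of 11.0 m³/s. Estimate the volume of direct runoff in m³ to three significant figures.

V ≈ 2.20 × 10^6 m³

Direct-runoff ordinates (Q − Q_b): 0.0, 6.4, 14.2, 29.3, 17.7, 10.7, 23.6, 0.0 m³/s.
ΣQ_DR = 101.9 m³/s.
With Δt = 6 h = 21600 s, V = ΣQ_DR · Δt = 101.9 × 21600 = 2.20 × 10^6 m³.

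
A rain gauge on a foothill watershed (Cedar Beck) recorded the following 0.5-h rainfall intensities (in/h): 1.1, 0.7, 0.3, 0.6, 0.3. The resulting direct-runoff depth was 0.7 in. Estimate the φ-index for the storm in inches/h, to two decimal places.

Only the 3 blocks with intensity above φ contribute runoff: 1.1, 0.7, 0.6 in/h.
Σ(I−φ)·Δt = d  ⇒  (1.1+0.7+0.6 − 3φ)·0.5 = 0.7
φ = (2.400 − 0.7/0.5) / 3 = 0.33 in/h.

φ ≈ 0.33 in/h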